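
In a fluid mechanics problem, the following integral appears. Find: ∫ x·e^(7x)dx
Integration by parts: u=x, dv=e^(7x) dx
du=dx, v=e^(7x)/7
=x·e^(7x)/7 - ∫ e^(7x)/7 dx
=x·e^(7x)/7 - e^(7x)/49 + C

Answer: e^(7x)(x/7 - 1/49) + C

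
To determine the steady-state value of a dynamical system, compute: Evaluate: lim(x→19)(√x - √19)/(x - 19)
Multiply by conjugate (√x+√19)/(√x+√19):
=(x - 19)/((x - 19)(√x+√19))=1/(√x+√19)
As x → 19: 1/(2√19)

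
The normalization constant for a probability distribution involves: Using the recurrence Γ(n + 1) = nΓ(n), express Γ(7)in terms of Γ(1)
Γ(7)=6Γ(6)=6·5Γ(5)=...=6!·Γ(1)=720·Γ(1)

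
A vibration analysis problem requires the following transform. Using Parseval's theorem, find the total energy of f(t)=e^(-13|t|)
Parseval's theorem: E=integral |f(t)|^2 dt=(1/2pi) integral |F(omega)|^2 domega
E=integral_{-inf}^{inf} e^(-26|t|) dt=2*integral_0^inf e^(-26t) dt=2/(2*13)=1/13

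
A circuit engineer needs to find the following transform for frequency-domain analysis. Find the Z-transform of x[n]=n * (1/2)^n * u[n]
Using the property Z{n * a^n * u[n]}=az/(z-a)^2
With a=1/2: X(z)=(1/2)z/(z - 1/2)^2, |z| > 1/2

Answer: (1/2)z/(z - 1/2)^2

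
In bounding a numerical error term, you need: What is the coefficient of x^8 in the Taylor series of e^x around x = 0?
Taylor series of e^x = Σ x^n/n!
Coefficient of x^8 = 1/8! = 1/40320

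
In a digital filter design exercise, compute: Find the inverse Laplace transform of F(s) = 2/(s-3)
L^(-1){2/(s-a)}=c·e^(at)
Here a=3, c=2

Answer: 2e^(3t)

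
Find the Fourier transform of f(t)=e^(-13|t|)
Using the standard pair: F{e^(-a|t|)}=2a/(a^2+omega^2)
With a=13: F(omega)=26/(169+omega^2)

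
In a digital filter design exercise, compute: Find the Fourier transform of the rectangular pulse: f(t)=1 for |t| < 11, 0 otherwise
F(omega)=integral from -11 to 11 of e^(-j * omega * t) dt
=2 * sin(11 * omega)/omega=22 * sinc(11 * omega/pi)

Answer: 2 * sin(11 * omega)/omega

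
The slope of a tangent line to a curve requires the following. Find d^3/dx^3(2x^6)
Apply power rule 3 times:
d^1: 12x^5
d^2: 60x^4
d^3: 240x^3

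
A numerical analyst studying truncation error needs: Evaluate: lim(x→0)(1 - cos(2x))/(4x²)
Using 1-cos(u) ≈ u²/2 for small u:
(1-cos(2x)) ≈ (2x)²/2=4x²/2
So limit=4/(2·4)=1/2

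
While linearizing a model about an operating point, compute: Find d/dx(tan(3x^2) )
Chain rule: d/dx[tan(u)]=sec²(u)·u' where u=3x^2
u'=6x

Answer: 6x·sec²(3x^2)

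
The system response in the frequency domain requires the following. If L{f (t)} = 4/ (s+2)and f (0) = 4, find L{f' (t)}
L{f'(t)}=s·F(s) - f(0)=4s/(s+2)-4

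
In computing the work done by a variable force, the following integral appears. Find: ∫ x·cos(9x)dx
By parts: u=x, dv=cos(9x) dx
du=dx, v=sin(9x)/9
=x·sin(9x)/9 + cos(9x)/9² + C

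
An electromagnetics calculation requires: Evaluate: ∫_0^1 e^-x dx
Antiderivative: -e^-x
Evaluate: -(e^-1-1)

Answer: (e^-1-1)/(-1)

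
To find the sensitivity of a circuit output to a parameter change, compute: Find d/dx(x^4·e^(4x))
Product rule: (fg)'=f'g+fg'
f=x^4, f'=4x^3
g=e^(4x), g'=4·e^(4x)

Answer: 4x^3·e^(4x)+4x^4·e^(4x)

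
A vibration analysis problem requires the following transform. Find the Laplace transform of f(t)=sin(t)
L{sin(wt)} = w/(s² + w²)
L{sin(t)} = 1/(s² + 1)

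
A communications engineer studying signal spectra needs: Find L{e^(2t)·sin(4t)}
First shifting: L{e^(at)f(t)} = F(s-a)
L{sin(4t)} = 4/(s²+16)
Shift: 4/((s-2)²+16)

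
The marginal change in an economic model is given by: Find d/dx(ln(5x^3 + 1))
Chain rule: d/dx[ln(u)] = u'/u where u = 5x^3 + 1
u' = 15x^2

Answer: (15x^2)/(5x^3 + 1)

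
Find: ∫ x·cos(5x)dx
By parts: u = x, dv = cos(5x) dx
du = dx, v = sin(5x)/5
= x·sin(5x)/5+cos(5x)/5²+C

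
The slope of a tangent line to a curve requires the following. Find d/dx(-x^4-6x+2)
Power rule: d/dx(ax^n)=n·a·x^(n-1)
Term by term: -4·x^3 - 6

Answer: -4x^3 - 6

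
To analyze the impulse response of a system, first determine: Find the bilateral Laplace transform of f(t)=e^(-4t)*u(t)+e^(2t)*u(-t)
For e^(-4t)*u(t): L=1/(s + 4), Re(s) > -4
For e^(2t)*u(-t): L=-1/(s-2), Re(s) < 2
Combined: F(s)=1/(s + 4) - 1/(s-2), -4 < Re(s) < 2

Answer: 1/(s + 4) - 1/(s-2), ROC: -4 < Re(s) < 2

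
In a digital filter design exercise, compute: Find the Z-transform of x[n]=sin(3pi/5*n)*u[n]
Z{sin(w0 * n) * u[n]}=z * sin(w0)/(z^2-2z * cos(w0)+1)
With w0=3pi/5: X(z)=z * sin(3pi/5)/(z^2-2z * cos(3pi/5)+1)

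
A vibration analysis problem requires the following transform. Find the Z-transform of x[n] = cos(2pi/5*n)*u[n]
Z{cos(w0 * n) * u[n]} = z(z - cos(w0))/(z^2-2z * cos(w0)+1)
With w0 = 2pi/5: X(z) = z(z - cos(2pi/5))/(z^2-2z * cos(2pi/5)+1)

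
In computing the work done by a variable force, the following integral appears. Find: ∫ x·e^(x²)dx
Let u=x², du=2x dx
∫ (1/2)e^u du=e^u/2+C

Answer: e^(x²)/2+C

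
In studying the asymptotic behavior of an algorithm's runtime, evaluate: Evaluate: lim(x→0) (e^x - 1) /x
L'Hôpital (0/0): lim e^x/1=1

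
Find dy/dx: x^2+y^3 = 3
Differentiate: 2x + 3y^2·(dy/dx) = 0
dy/dx = -2x/(3y^2)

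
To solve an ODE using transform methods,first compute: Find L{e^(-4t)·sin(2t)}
First shifting: L{e^(at)f(t)}=F(s-a)
L{sin(2t)}=2/(s²+4)
Shift: 2/((s+4)²+4)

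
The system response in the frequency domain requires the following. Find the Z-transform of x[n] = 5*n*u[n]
Z{n * u[n]} = z/(z-1)^2
By linearity: Z{5 * n * u[n]} = 5z/(z-1)^2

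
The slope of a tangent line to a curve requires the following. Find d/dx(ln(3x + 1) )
Chain rule: d/dx[ln(u)] = u'/u where u = 3x+1
u' = 3

Answer: (3)/(3x+1)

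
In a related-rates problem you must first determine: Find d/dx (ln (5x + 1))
Chain rule: d/dx[ln(u)]=u'/u where u=5x+1
u'=5

Answer: (5)/(5x+1)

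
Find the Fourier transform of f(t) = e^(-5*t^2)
The Fourier transform of a Gaussian e^(-a * t^2) is sqrt(pi/a) * e^(-omega^2/(4a)).
With a=5: F(omega)=sqrt(pi/5) * e^(-omega^2/20)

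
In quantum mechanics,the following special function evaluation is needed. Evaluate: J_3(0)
J_n(0) = 0 for all n > 0 (Bessel function of first kind)
J_3(0) = 0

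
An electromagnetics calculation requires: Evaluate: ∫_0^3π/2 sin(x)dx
Antiderivative: -cos(x)
Evaluate at bounds: [-cos(1·3π/2)/1] - [-cos(1·0)/1]
=(-(0) + (1))/1=1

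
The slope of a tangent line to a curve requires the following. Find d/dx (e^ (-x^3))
Chain rule: d/dx[e^u] = e^u · u' where u = -x^3
u' = -3x^2

Answer: -3x^2·e^(-x^3)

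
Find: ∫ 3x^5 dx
Using power rule: ∫ 3x^5 dx=3/6 x^6 + C=(1/2)x^6 + C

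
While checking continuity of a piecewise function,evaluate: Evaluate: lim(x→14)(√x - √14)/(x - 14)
Multiply by conjugate (√x + √14)/(√x + √14):
= (x - 14)/((x - 14)(√x + √14)) = 1/(√x + √14)
As x → 14: 1/(2√14)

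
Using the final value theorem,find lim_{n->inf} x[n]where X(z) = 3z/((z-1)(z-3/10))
Final value theorem: lim x[n]=lim_{z->1} (z-1)*X(z)
(z-1)*X(z)=3z/(z-3/10)
As z->1: 3/(1 - 3/10)=3/(7/10)=30/7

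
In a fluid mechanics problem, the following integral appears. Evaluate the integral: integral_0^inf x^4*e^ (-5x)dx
This is a Gamma integral. Substitute u=5x (du=5 dx):
integral_0^inf x^4*e^(-5x) dx=(1/5^5) integral_0^inf u^4*e^(-u) du
=Gamma(5)/5^5=4!/5^5=24/3125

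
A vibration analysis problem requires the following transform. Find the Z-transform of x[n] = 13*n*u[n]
Z{n*u[n]}=z/(z-1)^2
By linearity: Z{13*n*u[n]}=13z/(z-1)^2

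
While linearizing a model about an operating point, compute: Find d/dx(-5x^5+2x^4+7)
Power rule: d/dx(ax^n) = n·a·x^(n-1)
Term by term: -25·x^4+8·x^3

Answer: -25x^4+8x^3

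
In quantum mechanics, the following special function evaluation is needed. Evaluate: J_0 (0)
J_0(0) = 1 (Bessel function of first kind at origin)

Answer: 1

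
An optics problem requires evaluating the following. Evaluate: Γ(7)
Γ(n)=(n-1)! for positive integers
Γ(7)=6!=720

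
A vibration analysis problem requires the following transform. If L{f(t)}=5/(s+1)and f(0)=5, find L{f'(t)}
L{f'(t)}=s·F(s) - f(0)=5s/(s + 1) - 5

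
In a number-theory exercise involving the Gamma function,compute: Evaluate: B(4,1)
B(x,y) = Γ(x)Γ(y)/Γ(x + y) = (x-1)!(y-1)!/(x + y-1)!
B(4,1) = 3!·0!/4! = 1/4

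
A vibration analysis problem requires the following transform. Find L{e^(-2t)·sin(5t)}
First shifting: L{e^(at)f(t)} = F(s-a)
L{sin(5t)} = 5/(s²+25)
Shift: 5/((s+2)²+25)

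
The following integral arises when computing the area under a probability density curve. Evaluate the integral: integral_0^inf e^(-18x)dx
integral_0^inf e^(-18x) dx = [-1/18 * e^(-18x)]_0^inf
= 0 - (-1/18) = 1/18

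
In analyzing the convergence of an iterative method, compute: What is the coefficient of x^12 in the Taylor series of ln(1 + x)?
ln(1 + x) = Σ (-1)^(n + 1) x^n/n
Coefficient of x^12 = (-1)^13/12 = -1/12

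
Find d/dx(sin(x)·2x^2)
Product rule: (fg)' = f'g + fg'
f = sin(x), f' = cos(x)
g = 2x^2, g' = 4x

Answer: 2·cos(x)·x^2 + 4·sin(x)·x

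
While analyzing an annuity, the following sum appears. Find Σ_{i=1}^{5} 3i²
=3·n(n + 1)(2n + 1)/6=3·5·6·11/6=165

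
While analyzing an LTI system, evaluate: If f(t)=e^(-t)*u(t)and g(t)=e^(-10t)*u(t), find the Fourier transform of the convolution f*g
By the convolution theorem: F{f*g} = F(omega)*G(omega)
F(omega) = 1/(1 + j*omega), G(omega) = 1/(10 + j*omega)
F{f*g} = 1/((1 + j*omega)(10 + j*omega))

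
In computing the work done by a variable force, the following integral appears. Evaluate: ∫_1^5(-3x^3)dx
Step 1: Find antiderivative F(x)=(-3/4)x^4
Step 2: F(5) - F(1)=-1875/4 - (-3/4)=-468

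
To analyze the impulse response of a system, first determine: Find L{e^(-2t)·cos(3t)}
First shifting: L{e^(at)f(t)}=F(s-a)
L{cos(3t)}=s/(s² + 9)
Shift: (s + 2)/((s + 2)² + 9)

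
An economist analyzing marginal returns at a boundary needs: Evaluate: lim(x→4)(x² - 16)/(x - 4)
Factor: (x² - 16) = (x-4)(x + 4)
Cancel (x-4): lim(x→4) (x + 4) = 8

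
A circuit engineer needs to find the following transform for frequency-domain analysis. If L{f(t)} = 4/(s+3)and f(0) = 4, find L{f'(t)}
L{f'(t)}=s·F(s) - f(0)=4s/(s + 3) - 4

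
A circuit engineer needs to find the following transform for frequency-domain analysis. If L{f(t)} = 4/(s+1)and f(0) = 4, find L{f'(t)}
L{f'(t)} = s·F(s) - f(0) = 4s/(s + 1) - 4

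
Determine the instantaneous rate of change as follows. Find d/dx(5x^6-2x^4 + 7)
Power rule: d/dx(ax^n)=n·a·x^(n-1)
Term by term: 30·x^5-8·x^3

Answer: 30x^5-8x^3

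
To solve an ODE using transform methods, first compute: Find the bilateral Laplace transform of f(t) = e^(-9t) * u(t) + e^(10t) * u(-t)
For e^(-9t)*u(t): L = 1/(s+9), Re(s) > -9
For e^(10t)*u(-t): L = -1/(s-10), Re(s) < 10
Combined: F(s) = 1/(s+9)-1/(s-10), -9 < Re(s) < 10

Answer: 1/(s+9)-1/(s-10), ROC: -9 < Re(s) < 10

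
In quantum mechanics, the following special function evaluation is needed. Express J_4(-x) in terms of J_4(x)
For integer n: J_n(-x) = (-1)^n J_n(x)
With n = 4: J_4(-x) = (-1)^4 J_4(x) = J_4(x)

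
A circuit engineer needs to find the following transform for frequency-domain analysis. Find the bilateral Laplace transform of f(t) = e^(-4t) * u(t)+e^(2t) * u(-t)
For e^(-4t) * u(t): L = 1/(s + 4), Re(s) > -4
For e^(2t) * u(-t): L = -1/(s-2), Re(s) < 2
Combined: F(s) = 1/(s + 4) - 1/(s-2), -4 < Re(s) < 2

Answer: 1/(s + 4) - 1/(s-2), ROC: -4 < Re(s) < 2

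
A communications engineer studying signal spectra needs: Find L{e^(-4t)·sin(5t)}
First shifting: L{e^(at)f(t)}=F(s-a)
L{sin(5t)}=5/(s² + 25)
Shift: 5/((s + 4)² + 25)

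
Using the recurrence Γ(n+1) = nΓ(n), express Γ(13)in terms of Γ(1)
Γ(13) = 12Γ(12) = 12·11Γ(11) = ... = 12!·Γ(1) = 479001600·Γ(1)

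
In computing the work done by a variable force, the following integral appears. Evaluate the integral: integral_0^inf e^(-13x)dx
integral_0^inf e^(-13x) dx = [-1/13 * e^(-13x)]_0^inf
= 0 - (-1/13) = 1/13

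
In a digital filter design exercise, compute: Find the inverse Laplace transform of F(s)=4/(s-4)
L^(-1){4/(s-a)} = c·e^(at)
Here a = 4, c = 4

Answer: 4e^(4t)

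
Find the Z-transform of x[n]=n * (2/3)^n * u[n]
Using the property Z{n * a^n * u[n]} = az/(z-a)^2
With a = 2/3: X(z) = (2/3)z/(z - 2/3)^2, |z| > 2/3

Answer: (2/3)z/(z - 2/3)^2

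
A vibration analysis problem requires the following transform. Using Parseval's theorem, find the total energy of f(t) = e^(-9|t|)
Parseval's theorem: E = integral |f(t)|^2 dt = (1/2pi) integral |F(omega)|^2 domega
E = integral_{-inf}^{inf} e^(-18|t|) dt = 2 * integral_0^inf e^(-18t) dt = 2/(2 * 9) = 1/9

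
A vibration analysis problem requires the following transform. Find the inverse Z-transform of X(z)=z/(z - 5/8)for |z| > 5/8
Standard pair: z/(z-a) <-> a^n * u[n] for causal signals
With a = 5/8: x[n] = (5/8)^n * u[n]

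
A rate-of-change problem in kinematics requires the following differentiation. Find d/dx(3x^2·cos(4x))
Product rule: (fg)'=f'g + fg'
f=3x^2, f'=6x
g=cos(4x), g'=-4·sin(4x)

Answer: 6x·cos(4x) - 12x^2·sin(4x)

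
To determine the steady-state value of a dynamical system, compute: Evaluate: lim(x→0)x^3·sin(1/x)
Squeeze theorem: -|x^3| ≤ x^3·sin(1/x) ≤ |x^3|
Since x^3 → 0 as x → 0, by squeeze theorem the limit is 0

Answer: 0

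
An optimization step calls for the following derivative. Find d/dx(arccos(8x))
d/dx[arccos(u)] = -u'/√(1-u²), u = 8x, u' = 8

Answer: -8/√(1 - 64x²)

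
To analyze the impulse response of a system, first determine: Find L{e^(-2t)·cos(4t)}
First shifting: L{e^(at)f(t)} = F(s-a)
L{cos(4t)} = s/(s²+16)
Shift: (s+2)/((s+2)²+16)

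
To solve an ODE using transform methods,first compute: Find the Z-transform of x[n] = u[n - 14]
Using the time-shift property: Z{u[n-14]} = z^(-14)*z/(z-1)
= z^(-13)/(z-1)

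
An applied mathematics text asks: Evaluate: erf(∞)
erf(∞)=1 (the error function converges to 1)

Answer: 1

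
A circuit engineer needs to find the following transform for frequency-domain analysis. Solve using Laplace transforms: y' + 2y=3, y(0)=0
Take L of both sides: sY(s)-0+2Y(s) = 3/s
Y(s)(s+2) = 3/s+0
Y(s) = 3/(s(s+2))+0/(s+2)
Partial fractions: 3/(s(s+2)) = (3/2)/s - (3/2)/(s+2)
So Y(s) = (3/2)/s - (3/2)/(s+2)
Inverse transform (L^(-1){1/s} = 1, L^(-1){1/(s+2)} = e^(-2t)):

Answer: y(t) = 3/2 - (3/2)·e^(-2t)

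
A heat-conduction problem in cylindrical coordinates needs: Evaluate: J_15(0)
J_n(0)=0 for all n > 0 (Bessel function of first kind)
J_15(0)=0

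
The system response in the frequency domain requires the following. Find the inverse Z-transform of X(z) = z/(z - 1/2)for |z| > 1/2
Standard pair: z/(z-a) <-> a^n * u[n] for causal signals
With a=1/2: x[n]=(1/2)^n * u[n]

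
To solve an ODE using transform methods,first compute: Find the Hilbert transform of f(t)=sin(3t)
The Hilbert transform shifts each frequency component by -pi/2.
H{sin(wt)}=-cos(wt)
With w=3: H{sin(3t)}=-cos(3t)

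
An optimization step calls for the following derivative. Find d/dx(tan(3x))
Chain rule: d/dx[tan(u)] = sec²(u)·u' where u = 3x
u' = 3

Answer: 3·sec²(3x)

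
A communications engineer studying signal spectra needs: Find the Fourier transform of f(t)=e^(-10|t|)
Using the standard pair: F{e^(-a|t|)} = 2a/(a^2+omega^2)
With a = 10: F(omega) = 20/(100+omega^2)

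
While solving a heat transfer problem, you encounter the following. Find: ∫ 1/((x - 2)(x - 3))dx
Partial fractions: 1/((x-2)(x-3))=A/(x-2) + B/(x-3)
A=-1, B=1
∫ [-1· 1/(x-2) + 1· 1/(x-3)] dx
=(1)[ln|x-3| - ln|x-2|] + C

Answer: ln|(x-3)/(x-2)| + C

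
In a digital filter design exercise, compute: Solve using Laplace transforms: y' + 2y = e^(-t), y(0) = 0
Take L: sY - 0 + 2Y=1/(s + 1)
Y(s + 2)=1/(s + 1) + 0
Y=1/((s + 1)(s + 2)) + 0/(s + 2)
Partial fractions: 1/((s + 1)(s + 2))=1/(s + 1) - 1/(s + 2)
So Y=1/(s + 1) - 1/(s + 2)
Inverse Laplace transform (L^(-1){1/(s + 1)}=e^(-t), L^(-1){1/(s + 2)}=e^(-2t)):

Answer: y(t)=1·e^(-t) - e^(-2t)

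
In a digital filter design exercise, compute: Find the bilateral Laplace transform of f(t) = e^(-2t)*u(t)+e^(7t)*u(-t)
For e^(-2t)*u(t): L = 1/(s + 2), Re(s) > -2
For e^(7t)*u(-t): L = -1/(s-7), Re(s) < 7
Combined: F(s) = 1/(s + 2) - 1/(s-7), -2 < Re(s) < 7

Answer: 1/(s + 2) - 1/(s-7), ROC: -2 < Re(s) < 7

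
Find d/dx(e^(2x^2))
Chain rule: d/dx[e^u] = e^u · u' where u = 2x^2
u' = 4x

Answer: 4x·e^(2x^2)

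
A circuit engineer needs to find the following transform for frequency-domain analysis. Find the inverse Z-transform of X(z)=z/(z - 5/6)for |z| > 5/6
Standard pair: z/(z-a) <-> a^n * u[n] for causal signals
With a=5/6: x[n]=(5/6)^n * u[n]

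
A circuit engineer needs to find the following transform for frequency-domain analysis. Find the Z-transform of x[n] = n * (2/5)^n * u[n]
Using the property Z{n*a^n*u[n]} = az/(z-a)^2
With a = 2/5: X(z) = (2/5)z/(z - 2/5)^2, |z| > 2/5

Answer: (2/5)z/(z - 2/5)^2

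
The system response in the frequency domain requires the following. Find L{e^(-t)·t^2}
First shifting: L{e^(at)f(t)}=F(s-a)
L{t^2}=2/s^3
Shift s → s + 1: 2/(s + 1)^3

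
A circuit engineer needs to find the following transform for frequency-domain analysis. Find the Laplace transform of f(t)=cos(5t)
L{cos(wt)}=s/(s²+w²)
L{cos(5t)}=s/(s²+25)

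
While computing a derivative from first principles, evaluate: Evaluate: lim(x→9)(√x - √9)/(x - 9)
Multiply by conjugate (√x+√9)/(√x+√9):
=(x - 9)/((x - 9)(√x+√9))=1/(√x+√9)
As x → 9: 1/(2√9)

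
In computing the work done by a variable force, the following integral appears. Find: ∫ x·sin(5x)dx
By parts: u=x, dv=sin(5x) dx
du=dx, v=-cos(5x)/5
=-x·cos(5x)/5 + sin(5x)/5² + C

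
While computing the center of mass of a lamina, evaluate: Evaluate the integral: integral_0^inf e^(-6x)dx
integral_0^inf e^(-6x) dx=[-1/6 * e^(-6x)]_0^inf
=0 - (-1/6)=1/6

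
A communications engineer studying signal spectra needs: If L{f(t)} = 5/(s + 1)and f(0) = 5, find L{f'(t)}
L{f'(t)} = s·F(s) - f(0) = 5s/(s+1)-5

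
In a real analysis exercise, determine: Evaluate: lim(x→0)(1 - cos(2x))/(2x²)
Using 1-cos(u) ≈ u²/2 for small u:
(1-cos(2x)) ≈ (2x)²/2=4x²/2
So limit=4/(2·2)=1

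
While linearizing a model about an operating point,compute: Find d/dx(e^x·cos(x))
Product rule: (fg)'=f'g+fg'
f=e^x, f'=e^x
g=cos(x), g'=-sin(x)

Answer: e^x·cos(x) - e^x·sin(x)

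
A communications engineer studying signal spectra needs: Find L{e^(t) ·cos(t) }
First shifting: L{e^(at)f(t)} = F(s-a)
L{cos(t)} = s/(s² + 1)
Shift: (s-1)/((s-1)² + 1)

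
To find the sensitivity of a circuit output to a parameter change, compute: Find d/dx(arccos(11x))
d/dx[arccos(u)]=-u'/√(1-u²), u=11x, u'=11

Answer: -11/√(1-121x²)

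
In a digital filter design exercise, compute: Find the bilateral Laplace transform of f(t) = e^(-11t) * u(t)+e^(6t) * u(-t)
For e^(-11t)*u(t): L=1/(s+11), Re(s) > -11
For e^(6t)*u(-t): L=-1/(s-6), Re(s) < 6
Combined: F(s)=1/(s+11)-1/(s-6), -11 < Re(s) < 6

Answer: 1/(s+11)-1/(s-6), ROC: -11 < Re(s) < 6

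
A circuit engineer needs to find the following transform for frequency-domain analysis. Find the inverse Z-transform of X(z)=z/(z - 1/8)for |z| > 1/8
Standard pair: z/(z-a) <-> a^n * u[n] for causal signals
With a = 1/8: x[n] = (1/8)^n * u[n]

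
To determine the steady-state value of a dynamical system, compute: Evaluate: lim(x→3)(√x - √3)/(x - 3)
Multiply by conjugate (√x + √3)/(√x + √3):
= (x - 3)/((x - 3)(√x + √3)) = 1/(√x + √3)
As x → 3: 1/(2√3)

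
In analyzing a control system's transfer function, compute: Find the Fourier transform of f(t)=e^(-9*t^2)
The Fourier transform of a Gaussian e^(-a*t^2) is sqrt(pi/a)*e^(-omega^2/(4a)).
With a=9: F(omega)=sqrt(pi)/3*e^(-omega^2/36)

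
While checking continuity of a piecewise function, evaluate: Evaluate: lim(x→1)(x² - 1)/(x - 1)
Factor: (x² - 1) = (x-1)(x + 1)
Cancel (x-1): lim(x→1) (x + 1) = 2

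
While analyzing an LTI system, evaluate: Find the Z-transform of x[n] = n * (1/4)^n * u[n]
Using the property Z{n * a^n * u[n]}=az/(z-a)^2
With a=1/4: X(z)=(1/4)z/(z - 1/4)^2, |z| > 1/4

Answer: (1/4)z/(z - 1/4)^2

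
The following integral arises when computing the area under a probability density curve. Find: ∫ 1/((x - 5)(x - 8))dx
Partial fractions: 1/((x-5)(x-8)) = A/(x-5)+B/(x-8)
A = -1/3, B = 1/3
∫ [-1/3· 1/(x-5)+1/3· 1/(x-8)] dx
= (1/3)[ln|x-8| - ln|x-5|]+C

Answer: (1/3)·ln|(x-8)/(x-5)|+C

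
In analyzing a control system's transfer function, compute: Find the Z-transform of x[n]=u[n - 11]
Using the time-shift property: Z{u[n-11]} = z^(-11) * z/(z-1)
= z^(-10)/(z-1)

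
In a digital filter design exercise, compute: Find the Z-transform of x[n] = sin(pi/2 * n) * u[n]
Z{sin(w0 * n) * u[n]}=z * sin(w0)/(z^2-2z * cos(w0)+1)
With w0=pi/2: X(z)=z * sin(pi/2)/(z^2-2z * cos(pi/2)+1)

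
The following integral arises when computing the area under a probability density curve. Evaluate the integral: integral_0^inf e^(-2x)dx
integral_0^inf e^(-2x) dx = [-1/2 * e^(-2x)]_0^inf
= 0 - (-1/2) = 1/2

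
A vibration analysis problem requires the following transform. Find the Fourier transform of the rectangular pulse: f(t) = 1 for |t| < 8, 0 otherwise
F(omega)=integral from -8 to 8 of e^(-j * omega * t) dt
=2 * sin(8 * omega)/omega=16 * sinc(8 * omega/pi)

Answer: 2 * sin(8 * omega)/omega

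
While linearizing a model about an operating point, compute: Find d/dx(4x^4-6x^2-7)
Power rule: d/dx(ax^n) = n·a·x^(n-1)
Term by term: 16·x^3 - 12·x

Answer: 16x^3 - 12x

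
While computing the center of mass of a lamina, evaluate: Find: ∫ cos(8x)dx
Using substitution u = 8x: ∫ cos(u) du/8 = sin(u)/8 + C

Answer: (1/8)sin(8x) + C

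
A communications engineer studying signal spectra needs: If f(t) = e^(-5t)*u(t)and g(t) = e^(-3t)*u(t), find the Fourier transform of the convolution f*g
By the convolution theorem: F{f*g} = F(omega)*G(omega)
F(omega) = 1/(5 + j*omega), G(omega) = 1/(3 + j*omega)
F{f*g} = 1/((5 + j*omega)(3 + j*omega))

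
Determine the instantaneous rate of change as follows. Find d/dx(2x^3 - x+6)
Power rule: d/dx(ax^n) = n·a·x^(n-1)
Term by term: 6·x^2-1

Answer: 6x^2-1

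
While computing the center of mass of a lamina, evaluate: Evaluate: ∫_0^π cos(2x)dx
Antiderivative: sin(2x)/2
Evaluate at bounds: [sin(2·π)/2] - [sin(2·0)/2]
=((0) - (0))/2=0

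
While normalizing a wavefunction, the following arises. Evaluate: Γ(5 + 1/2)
Γ(n+1/2)=(2n)!√π/(4^n·n!)
=3628800√π/(1024·120)=(945/32)·√π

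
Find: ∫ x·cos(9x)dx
By parts: u=x, dv=cos(9x) dx
du=dx, v=sin(9x)/9
=x·sin(9x)/9+cos(9x)/9²+C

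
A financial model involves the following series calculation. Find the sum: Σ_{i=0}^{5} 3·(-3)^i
Geometric series: S=a(1 - r^n)/(1 - r)
a=3, r=-3, n=6
S=3(1 - 729)/4=-546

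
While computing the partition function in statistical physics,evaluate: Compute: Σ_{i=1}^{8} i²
Using formula: Σ i^2=n(n+1)(2n+1)/6=8·9·17/6=204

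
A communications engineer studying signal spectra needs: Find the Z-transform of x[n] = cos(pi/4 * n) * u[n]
Z{cos(w0 * n) * u[n]}=z(z - cos(w0))/(z^2 - 2z * cos(w0) + 1)
With w0=pi/4: X(z)=z(z - cos(pi/4))/(z^2 - 2z * cos(pi/4) + 1)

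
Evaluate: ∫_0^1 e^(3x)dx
Antiderivative: (1/3)e^(3x)
Evaluate: (1/3)(e^3-1)

Answer: (e^3-1)/3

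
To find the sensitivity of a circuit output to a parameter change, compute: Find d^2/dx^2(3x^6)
Apply power rule 2 times:
d^1: 18x^5
d^2: 90x^4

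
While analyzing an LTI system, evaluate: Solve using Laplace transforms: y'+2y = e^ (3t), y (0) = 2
Take L: sY - 2+2Y=1/(s-3)
Y(s+2)=1/(s-3)+2
Y=1/((s-3)(s+2))+2/(s+2)
Partial fractions: 1/((s-3)(s+2))=(1/5)/(s-3) - (1/5)/(s+2)
So Y=(1/5)/(s-3)+(9/5)/(s+2)
Inverse Laplace transform (L^(-1){1/(s-3)}=e^(3t), L^(-1){1/(s+2)}=e^(-2t)):

Answer: y(t)=(1/5)·e^(3t)+(9/5)·e^(-2t)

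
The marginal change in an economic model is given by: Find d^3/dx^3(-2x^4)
Apply power rule 3 times:
d^1: -8x^3
d^2: -24x^2
d^3: -48x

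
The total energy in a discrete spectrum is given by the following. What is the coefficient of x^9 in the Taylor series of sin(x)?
sin(x)=Σ (-1)^k x^(2k+1)/(2k+1)!
For x^9: (-1)^4/9!=1/362880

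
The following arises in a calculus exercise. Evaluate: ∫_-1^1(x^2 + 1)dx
Step 1: Find antiderivative F(x)=(1/3)x^3+x
Step 2: F(1) - F(-1)=4/3 - (-4/3)=8/3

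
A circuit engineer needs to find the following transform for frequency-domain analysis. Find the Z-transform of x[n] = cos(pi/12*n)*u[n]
Z{cos(w0*n)*u[n]} = z(z - cos(w0))/(z^2 - 2z*cos(w0) + 1)
With w0 = pi/12: X(z) = z(z - cos(pi/12))/(z^2 - 2z*cos(pi/12) + 1)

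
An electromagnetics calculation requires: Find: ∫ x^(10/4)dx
Power rule: ∫ x^(5/2) dx = x^(7/2)/(7/2)+C

Answer: (2/7)·x^(7/2)+C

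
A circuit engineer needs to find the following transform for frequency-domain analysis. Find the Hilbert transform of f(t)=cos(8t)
The Hilbert transform shifts each frequency component by -pi/2.
H{cos(wt)} = sin(wt)
With w = 8: H{cos(8t)} = sin(8t)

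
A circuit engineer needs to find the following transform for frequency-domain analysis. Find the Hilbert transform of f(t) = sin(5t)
The Hilbert transform shifts each frequency component by -pi/2.
H{sin(wt)}=-cos(wt)
With w=5: H{sin(5t)}=-cos(5t)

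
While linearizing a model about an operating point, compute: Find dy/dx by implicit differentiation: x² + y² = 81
Differentiate both sides: 2x + 2y·(dy/dx)=0
Solve: dy/dx=-2x/(2y)=-x/y

Answer: dy/dx=-x/y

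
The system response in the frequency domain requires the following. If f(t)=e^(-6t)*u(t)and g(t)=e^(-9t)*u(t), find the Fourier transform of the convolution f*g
By the convolution theorem: F{f*g} = F(omega)*G(omega)
F(omega) = 1/(6+j*omega), G(omega) = 1/(9+j*omega)
F{f*g} = 1/((6+j*omega)(9+j*omega))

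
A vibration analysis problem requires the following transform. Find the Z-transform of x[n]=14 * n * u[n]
Z{n*u[n]} = z/(z-1)^2
By linearity: Z{14*n*u[n]} = 14z/(z-1)^2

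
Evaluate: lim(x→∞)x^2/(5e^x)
Apply L'Hôpital 2 times (∞/∞ each time):
Eventually get 2!/(5e^x) → 0

Answer: 0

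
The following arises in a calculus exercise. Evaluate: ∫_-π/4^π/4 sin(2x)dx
Antiderivative: -cos(2x)/2
Evaluate at bounds: [-cos(2·π/4)/2] - [-cos(2·-π/4)/2]
= (-(0) + (0))/2 = 0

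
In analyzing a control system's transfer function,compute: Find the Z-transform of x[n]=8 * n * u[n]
Z{n * u[n]} = z/(z-1)^2
By linearity: Z{8 * n * u[n]} = 8z/(z-1)^2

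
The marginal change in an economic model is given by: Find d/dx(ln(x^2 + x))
Chain rule: d/dx[ln(u)]=u'/u where u=x^2 + x
u'=2x + 1

Answer: (2x + 1)/(x^2 + x)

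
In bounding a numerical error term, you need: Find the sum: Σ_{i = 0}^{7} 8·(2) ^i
Geometric series: S = a(1 - r^n)/(1 - r)
a = 8, r = 2, n = 8
S = 8(1 - 256)/-1 = 2040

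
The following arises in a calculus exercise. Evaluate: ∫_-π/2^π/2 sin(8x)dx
Antiderivative: -cos(8x)/8
Evaluate at bounds: [-cos(8·π/2)/8] - [-cos(8·-π/2)/8]
=(-(1) + (1))/8=0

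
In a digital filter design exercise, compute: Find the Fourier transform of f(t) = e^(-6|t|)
Using the standard pair: F{e^(-a|t|)} = 2a/(a^2 + omega^2)
With a = 6: F(omega) = 12/(36 + omega^2)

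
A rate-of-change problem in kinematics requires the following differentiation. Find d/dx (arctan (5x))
d/dx[arctan(u)]=u'/(1+u²), u=5x, u'=5

Answer: 5/(1+25x²)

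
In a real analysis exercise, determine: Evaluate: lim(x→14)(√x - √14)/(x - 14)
Multiply by conjugate (√x + √14)/(√x + √14):
= (x - 14)/((x - 14)(√x + √14)) = 1/(√x + √14)
As x → 14: 1/(2√14)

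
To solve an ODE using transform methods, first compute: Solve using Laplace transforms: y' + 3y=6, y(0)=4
Take L of both sides: sY(s) - 4 + 3Y(s) = 6/s
Y(s)(s + 3) = 6/s + 4
Y(s) = 6/(s(s + 3)) + 4/(s + 3)
Partial fractions: 6/(s(s + 3)) = 2/s - 2/(s + 3)
So Y(s) = 2/s + 2/(s + 3)
Inverse transform (L^(-1){1/s} = 1, L^(-1){1/(s + 3)} = e^(-3t)):

Answer: y(t) = 2 + 2·e^(-3t)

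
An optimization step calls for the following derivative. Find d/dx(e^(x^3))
Chain rule: d/dx[e^u]=e^u · u' where u=x^3
u'=3x^2

Answer: 3x^2·e^(x^3)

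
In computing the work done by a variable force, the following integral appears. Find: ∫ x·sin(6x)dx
By parts: u = x, dv = sin(6x) dx
du = dx, v = -cos(6x)/6
= -x·cos(6x)/6 + sin(6x)/6² + C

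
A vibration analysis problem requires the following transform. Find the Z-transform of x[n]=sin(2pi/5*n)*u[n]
Z{sin(w0 * n) * u[n]}=z * sin(w0)/(z^2-2z * cos(w0)+1)
With w0=2pi/5: X(z)=z * sin(2pi/5)/(z^2-2z * cos(2pi/5)+1)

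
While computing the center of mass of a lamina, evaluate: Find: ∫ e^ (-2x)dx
Since d/dx[e^(-2x)] = -2e^(-2x), we get -1/2 e^(-2x) + C

Answer: (-1/2)e^(-2x) + C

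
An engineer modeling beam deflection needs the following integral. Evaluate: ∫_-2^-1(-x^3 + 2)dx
Step 1: Find antiderivative F(x)=(-1/4)x^4+2x
Step 2: F(-1) - F(-2)=-9/4 - (-8)=23/4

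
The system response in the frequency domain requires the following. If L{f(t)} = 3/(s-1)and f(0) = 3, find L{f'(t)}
L{f'(t)} = s·F(s) - f(0) = 3s/(s-1)-3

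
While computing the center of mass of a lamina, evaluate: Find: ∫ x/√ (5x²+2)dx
Let u=5x² + 2, du=10x dx
∫ (1/10)·u^(-1/2) du=√u/5 + C

Answer: √(5x² + 2)/5 + C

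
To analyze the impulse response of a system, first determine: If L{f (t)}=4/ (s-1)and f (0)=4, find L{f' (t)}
L{f'(t)} = s·F(s) - f(0) = 4s/(s-1)-4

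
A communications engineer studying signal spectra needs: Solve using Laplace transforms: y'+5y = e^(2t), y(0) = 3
Take L: sY - 3 + 5Y=1/(s-2)
Y(s + 5)=1/(s-2) + 3
Y=1/((s-2)(s + 5)) + 3/(s + 5)
Partial fractions: 1/((s-2)(s + 5))=(1/7)/(s-2) - (1/7)/(s + 5)
So Y=(1/7)/(s-2) + (20/7)/(s + 5)
Inverse Laplace transform (L^(-1){1/(s-2)}=e^(2t), L^(-1){1/(s + 5)}=e^(-5t)):

Answer: y(t)=(1/7)·e^(2t) + (20/7)·e^(-5t)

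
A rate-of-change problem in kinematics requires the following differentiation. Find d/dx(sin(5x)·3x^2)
Product rule: (fg)' = f'g+fg'
f = sin(5x), f' = 5·cos(5x)
g = 3x^2, g' = 6x

Answer: 15·cos(5x)·x^2+6·sin(5x)·x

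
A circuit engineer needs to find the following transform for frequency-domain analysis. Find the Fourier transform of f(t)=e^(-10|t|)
Using the standard pair: F{e^(-a|t|)} = 2a/(a^2+omega^2)
With a = 10: F(omega) = 20/(100+omega^2)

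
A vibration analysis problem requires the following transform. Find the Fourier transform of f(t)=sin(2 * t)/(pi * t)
sin(W*t)/(pi*t)=(W/pi)*sinc(W*t/pi) is the impulse response of the ideal low-pass filter with cutoff W (here W=2).
Its Fourier transform is a rectangular function:
F(omega)=1 for |omega| < 2, 0 otherwise

Answer: rect(omega/4) [i.e., 1 for |omega| < 2, 0 otherwise]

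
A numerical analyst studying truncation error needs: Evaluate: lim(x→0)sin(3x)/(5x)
L'Hôpital (0/0): lim 3cos(3x)/5 = 3/5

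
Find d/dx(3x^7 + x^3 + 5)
Power rule: d/dx(ax^n)=n·a·x^(n-1)
Term by term: 21·x^6+3·x^2

Answer: 21x^6+3x^2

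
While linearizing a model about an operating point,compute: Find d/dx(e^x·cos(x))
Product rule: (fg)' = f'g+fg'
f = e^x, f' = e^x
g = cos(x), g' = -sin(x)

Answer: e^x·cos(x) - e^x·sin(x)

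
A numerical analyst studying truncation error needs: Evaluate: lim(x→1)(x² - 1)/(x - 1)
Factor: (x² - 1)=(x-1)(x+1)
Cancel (x-1): lim(x→1) (x+1)=2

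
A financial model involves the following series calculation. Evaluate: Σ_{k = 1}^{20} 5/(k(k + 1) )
Partial fractions: 5/(k(k + 1))=5/k - 5/(k + 1)
Telescoping sum: 5(1 - 1/21)=5·20/21

Answer: 100/21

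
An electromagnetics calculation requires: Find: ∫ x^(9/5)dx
Power rule: ∫ x^(9/5) dx = x^(14/5)/(14/5)+C

Answer: (5/14)·x^(14/5)+C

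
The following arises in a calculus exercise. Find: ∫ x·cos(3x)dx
By parts: u = x, dv = cos(3x) dx
du = dx, v = sin(3x)/3
= x·sin(3x)/3+cos(3x)/3²+C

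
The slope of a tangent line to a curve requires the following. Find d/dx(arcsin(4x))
d/dx[arcsin(u)] = u'/√(1-u²), u = 4x, u' = 4

Answer: 4/√(1 - 16x²)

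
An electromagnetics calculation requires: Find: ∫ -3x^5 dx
Using power rule: ∫ -3x^5 dx = -3/6 x^6 + C = (-1/2)x^6 + C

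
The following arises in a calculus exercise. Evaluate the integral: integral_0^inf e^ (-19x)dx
integral_0^inf e^(-19x) dx = [-1/19 * e^(-19x)]_0^inf
= 0 - (-1/19) = 1/19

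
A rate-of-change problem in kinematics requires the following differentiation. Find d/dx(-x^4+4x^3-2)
Power rule: d/dx(ax^n)=n·a·x^(n-1)
Term by term: -4·x^3+12·x^2

Answer: -4x^3+12x^2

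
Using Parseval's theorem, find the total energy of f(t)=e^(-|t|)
Parseval's theorem: E=integral |f(t)|^2 dt=(1/2pi) integral |F(omega)|^2 domega
E=integral_{-inf}^{inf} e^(-2|t|) dt=2 * integral_0^inf e^(-2t) dt=2/(2 * 1)=1/1

Answer: 1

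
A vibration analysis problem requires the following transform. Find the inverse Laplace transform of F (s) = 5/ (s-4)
L^(-1){5/(s-a)}=c·e^(at)
Here a=4, c=5

Answer: 5e^(4t)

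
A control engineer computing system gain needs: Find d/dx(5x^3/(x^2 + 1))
Quotient rule: (f/g)'=(f'g - fg')/g²
f=5x^3, f'=15x^2
g=x^2 + 1, g'=2x

Answer: (15x^2·(x^2 + 1) - 10x^4)/(x^2 + 1)²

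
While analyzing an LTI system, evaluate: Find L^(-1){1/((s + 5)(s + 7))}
Partial fractions: 1/((s+5)(s+7)) = A/(s+5)+B/(s+7)
Cover-up: A = 1/(s+7)|_{s = -5} = 1/2; B = 1/(s+5)|_{s = -7} = -1/2
L^(-1) = (1/2)e^(-5t) - (1/2)e^(-7t)

Answer: (1/2)(e^(-5t) - e^(-7t))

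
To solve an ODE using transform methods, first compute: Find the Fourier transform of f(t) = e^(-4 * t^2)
The Fourier transform of a Gaussian e^(-a*t^2) is sqrt(pi/a)*e^(-omega^2/(4a)).
With a = 4: F(omega) = sqrt(pi)/2*e^(-omega^2/16)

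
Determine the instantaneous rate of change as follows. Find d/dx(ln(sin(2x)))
Chain rule: d/dx[ln(u)]=u'/u where u=sin(2x)
u'=2cos(2x)

Answer: (2cos(2x))/(sin(2x))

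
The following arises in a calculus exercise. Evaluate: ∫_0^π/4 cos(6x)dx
Antiderivative: sin(6x)/6
Evaluate at bounds: [sin(6·π/4)/6] - [sin(6·0)/6]
= ((-1) - (0))/6 = -1/6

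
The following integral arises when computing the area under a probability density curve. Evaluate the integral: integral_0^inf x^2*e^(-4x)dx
This is a Gamma integral. Substitute u = 4x (du = 4 dx):
integral_0^inf x^2 * e^(-4x) dx = (1/4^3) integral_0^inf u^2 * e^(-u) du
= Gamma(3)/4^3 = 2!/4^3 = 2/64

Answer: 1/32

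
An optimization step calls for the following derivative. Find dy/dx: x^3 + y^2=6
Differentiate: 3x^2+2y·(dy/dx)=0
dy/dx=-3x^2/(2y)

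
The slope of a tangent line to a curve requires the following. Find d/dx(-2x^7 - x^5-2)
Power rule: d/dx(ax^n)=n·a·x^(n-1)
Term by term: -14·x^6 - 5·x^4

Answer: -14x^6 - 5x^4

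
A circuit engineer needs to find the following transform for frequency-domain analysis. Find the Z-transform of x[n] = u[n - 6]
Using the time-shift property: Z{u[n-6]} = z^(-6)*z/(z-1)
= z^(-5)/(z-1)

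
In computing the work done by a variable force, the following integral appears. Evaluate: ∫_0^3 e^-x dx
Antiderivative: -e^-x
Evaluate: -(e^-3-1)

Answer: (e^-3-1)/(-1)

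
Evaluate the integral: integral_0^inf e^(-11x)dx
integral_0^inf e^(-11x) dx = [-1/11 * e^(-11x)]_0^inf
= 0 - (-1/11) = 1/11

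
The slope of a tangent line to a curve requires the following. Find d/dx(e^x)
Chain rule: d/dx[e^u] = e^u · u' where u = x
u' = 1

Answer: 1·e^x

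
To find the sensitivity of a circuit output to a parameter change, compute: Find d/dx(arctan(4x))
d/dx[arctan(u)] = u'/(1 + u²), u = 4x, u' = 4

Answer: 4/(1 + 16x²)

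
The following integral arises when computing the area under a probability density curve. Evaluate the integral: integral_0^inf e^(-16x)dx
integral_0^inf e^(-16x) dx=[-1/16*e^(-16x)]_0^inf
=0 - (-1/16)=1/16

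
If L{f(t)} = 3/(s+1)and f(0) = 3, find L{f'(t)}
L{f'(t)} = s·F(s) - f(0) = 3s/(s+1)-3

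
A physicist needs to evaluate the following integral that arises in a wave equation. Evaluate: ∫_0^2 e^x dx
Antiderivative: e^x
Evaluate: (e^2-1)

Answer: e^2-1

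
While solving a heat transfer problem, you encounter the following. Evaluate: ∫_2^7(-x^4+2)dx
Step 1: Find antiderivative F(x) = (-1/5)x^5+2x
Step 2: F(7) - F(2) = -16737/5 - (-12/5) = -3345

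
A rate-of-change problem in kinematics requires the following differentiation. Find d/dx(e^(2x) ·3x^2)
Product rule: (fg)'=f'g + fg'
f=e^(2x), f'=2·e^(2x)
g=3x^2, g'=6x

Answer: 6·e^(2x)·x^2 + 6·e^(2x)·x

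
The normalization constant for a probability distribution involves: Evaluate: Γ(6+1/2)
Γ(n+1/2) = (2n)!√π/(4^n·n!)
= 479001600√π/(4096·720) = (10395/64)·√π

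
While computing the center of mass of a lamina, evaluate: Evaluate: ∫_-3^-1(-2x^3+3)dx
Step 1: Find antiderivative F(x) = (-1/2)x^4 + 3x
Step 2: F(-1) - F(-3) = -7/2 - (-99/2) = 46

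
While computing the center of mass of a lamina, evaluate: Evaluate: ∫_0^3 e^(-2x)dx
Antiderivative: (1/(-2))e^(-2x)
Evaluate: (1/(-2))(e^-6 - 1)

Answer: (e^-6 - 1)/(-2)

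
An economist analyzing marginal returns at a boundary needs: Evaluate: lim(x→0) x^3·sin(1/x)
Squeeze theorem: -|x^3| ≤ x^3·sin(1/x) ≤ |x^3|
Since x^3 → 0 as x → 0, by squeeze theorem the limit is 0

Answer: 0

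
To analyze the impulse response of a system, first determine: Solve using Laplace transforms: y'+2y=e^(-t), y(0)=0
Take L: sY - 0 + 2Y=1/(s + 1)
Y(s + 2)=1/(s + 1) + 0
Y=1/((s + 1)(s + 2)) + 0/(s + 2)
Partial fractions: 1/((s + 1)(s + 2))=1/(s + 1) - 1/(s + 2)
So Y=1/(s + 1) - 1/(s + 2)
Inverse Laplace transform (L^(-1){1/(s + 1)}=e^(-t), L^(-1){1/(s + 2)}=e^(-2t)):

Answer: y(t)=1·e^(-t) - e^(-2t)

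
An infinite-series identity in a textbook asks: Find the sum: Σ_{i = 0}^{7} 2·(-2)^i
Geometric series: S=a(1 - r^n)/(1 - r)
a=2, r=-2, n=8
S=2(1-256)/3=-170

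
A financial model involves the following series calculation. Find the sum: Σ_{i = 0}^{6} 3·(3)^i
Geometric series: S = a(1 - r^n)/(1 - r)
a = 3, r = 3, n = 7
S = 3(1-2187)/-2 = 3279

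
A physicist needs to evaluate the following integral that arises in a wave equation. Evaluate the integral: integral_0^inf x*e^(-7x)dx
This is a Gamma integral. Substitute u=7x (du=7 dx):
integral_0^inf x*e^(-7x) dx=(1/7^2) integral_0^inf u^1*e^(-u) du
=Gamma(2)/7^2=1!/7^2=1/49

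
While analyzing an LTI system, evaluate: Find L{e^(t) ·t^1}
First shifting: L{e^(at)f(t)} = F(s-a)
L{t^1} = 1/s^2
Shift s → s-1: 1/(s-1)^2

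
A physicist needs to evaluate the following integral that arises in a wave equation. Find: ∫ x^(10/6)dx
Power rule: ∫ x^(5/3) dx=x^(8/3)/(8/3) + C

Answer: (3/8)·x^(8/3) + C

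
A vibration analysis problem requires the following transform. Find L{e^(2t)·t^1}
First shifting: L{e^(at)f(t)} = F(s-a)
L{t^1} = 1/s^2
Shift s → s-2: 1/(s-2)^2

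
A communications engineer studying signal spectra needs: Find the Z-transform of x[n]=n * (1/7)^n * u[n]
Using the property Z{n * a^n * u[n]} = az/(z-a)^2
With a = 1/7: X(z) = (1/7)z/(z - 1/7)^2, |z| > 1/7

Answer: (1/7)z/(z - 1/7)^2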